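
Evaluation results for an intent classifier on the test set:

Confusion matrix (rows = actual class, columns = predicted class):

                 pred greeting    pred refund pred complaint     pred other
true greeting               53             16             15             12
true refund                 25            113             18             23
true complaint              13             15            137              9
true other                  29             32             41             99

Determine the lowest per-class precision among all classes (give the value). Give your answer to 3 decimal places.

0.442

Per-class precision (TP/(TP+FP)):
  greeting: TP=53, FP=25+13+29=67 → 53/120 = 0.4417
  refund: TP=113, FP=16+15+32=63 → 113/176 = 0.6420
  complaint: TP=137, FP=15+18+41=74 → 137/211 = 0.6493
  other: TP=99, FP=12+23+9=44 → 99/143 = 0.6923
Lowest is class 'greeting' with precision = 0.442.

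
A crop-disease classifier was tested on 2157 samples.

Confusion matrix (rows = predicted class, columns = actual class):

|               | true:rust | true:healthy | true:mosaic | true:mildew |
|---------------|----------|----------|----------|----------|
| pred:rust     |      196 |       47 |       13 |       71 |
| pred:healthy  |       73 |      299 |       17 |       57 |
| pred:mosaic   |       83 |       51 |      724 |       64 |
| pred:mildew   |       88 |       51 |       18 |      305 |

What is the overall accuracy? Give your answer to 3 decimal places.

0.707

Accuracy = trace / total = (196+299+724+305=1524) / 2157 = 1524/2157 = 0.707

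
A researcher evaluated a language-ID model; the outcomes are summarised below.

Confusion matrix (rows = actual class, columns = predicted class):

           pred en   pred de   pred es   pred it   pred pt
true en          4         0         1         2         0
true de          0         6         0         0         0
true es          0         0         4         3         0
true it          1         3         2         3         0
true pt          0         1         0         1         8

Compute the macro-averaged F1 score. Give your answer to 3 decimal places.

Per-class F1 score (2·TP/(2·TP+FP+FN)):
  en: TP=4, FP=0+0+1+0=1, FN=0+1+2+0=3 → 8/12 = 0.6667
  de: TP=6, FP=0+0+3+1=4, FN=0+0+0+0=0 → 12/16 = 0.7500
  es: TP=4, FP=1+0+2+0=3, FN=0+0+3+0=3 → 8/14 = 0.5714
  it: TP=3, FP=2+0+3+1=6, FN=1+3+2+0=6 → 6/18 = 0.3333
  pt: TP=8, FP=0+0+0+0=0, FN=0+1+0+1=2 → 16/18 = 0.8889
Macro-F1 score = mean = (0.6667 + 0.7500 + 0.5714 + 0.3333 + 0.8889) / 5 = 0.642

0.642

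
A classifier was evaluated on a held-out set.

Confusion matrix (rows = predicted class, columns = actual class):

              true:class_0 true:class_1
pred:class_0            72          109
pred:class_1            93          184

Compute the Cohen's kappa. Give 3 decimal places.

0.063

Observed agreement pₒ = trace/N = 256/458 = 0.5590
Expected agreement pₑ = Σ (rowᵢ·colᵢ)/N² = (165·181 + 293·277)/458² = 0.5293
κ = (pₒ − pₑ)/(1 − pₑ) = (0.5590 − 0.5293)/(1 − 0.5293) = 0.063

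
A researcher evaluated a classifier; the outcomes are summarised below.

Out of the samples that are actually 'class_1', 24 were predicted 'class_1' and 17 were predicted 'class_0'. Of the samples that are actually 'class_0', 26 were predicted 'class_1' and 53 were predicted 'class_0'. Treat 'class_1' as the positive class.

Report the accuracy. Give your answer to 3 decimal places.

0.642

Accuracy = (TP+TN)/N = (24+53)/120 = 0.642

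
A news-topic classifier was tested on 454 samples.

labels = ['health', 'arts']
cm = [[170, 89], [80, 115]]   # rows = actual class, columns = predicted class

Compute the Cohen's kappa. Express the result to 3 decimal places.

Observed agreement pₒ = trace/N = 285/454 = 0.6278
Expected agreement pₑ = Σ (rowᵢ·colᵢ)/N² = (259·250 + 195·204)/454² = 0.5071
κ = (pₒ − pₑ)/(1 − pₑ) = (0.6278 − 0.5071)/(1 − 0.5071) = 0.245

0.245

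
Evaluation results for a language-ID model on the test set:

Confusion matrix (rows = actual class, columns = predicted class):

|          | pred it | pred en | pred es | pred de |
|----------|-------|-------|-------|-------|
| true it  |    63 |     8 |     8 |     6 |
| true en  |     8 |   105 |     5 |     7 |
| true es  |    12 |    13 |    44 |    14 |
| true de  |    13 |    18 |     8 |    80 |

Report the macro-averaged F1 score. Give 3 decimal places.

0.695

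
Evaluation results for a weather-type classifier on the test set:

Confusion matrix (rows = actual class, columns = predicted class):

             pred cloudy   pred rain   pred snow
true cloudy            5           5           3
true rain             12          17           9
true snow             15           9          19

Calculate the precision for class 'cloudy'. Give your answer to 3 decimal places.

0.156

precision = TP/(TP+FP).
cloudy: TP=5, FP=12+15=27 → 5/32 = 0.1563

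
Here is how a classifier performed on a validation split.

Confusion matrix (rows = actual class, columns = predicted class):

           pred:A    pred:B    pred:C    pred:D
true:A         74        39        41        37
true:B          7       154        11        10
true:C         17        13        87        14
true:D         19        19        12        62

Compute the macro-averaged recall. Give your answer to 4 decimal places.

0.6128

Per-class recall (TP/(TP+FN)):
  A: TP=74, FN=39+41+37=117 → 74/191 = 0.38743
  B: TP=154, FN=7+11+10=28 → 154/182 = 0.84615
  C: TP=87, FN=17+13+14=44 → 87/131 = 0.66412
  D: TP=62, FN=19+19+12=50 → 62/112 = 0.55357
Macro-recall = mean = (0.38743 + 0.84615 + 0.66412 + 0.55357) / 4 = 0.6128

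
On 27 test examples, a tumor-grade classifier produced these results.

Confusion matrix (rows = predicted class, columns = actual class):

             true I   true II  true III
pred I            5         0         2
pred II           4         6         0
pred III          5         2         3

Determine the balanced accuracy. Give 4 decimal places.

0.5690

Balanced accuracy = mean of per-class recall.
  I: recall = 5/14 = 0.35714
  II: recall = 6/8 = 0.75000
  III: recall = 3/5 = 0.60000
Mean = (0.35714 + 0.75000 + 0.60000) / 3 = 0.5690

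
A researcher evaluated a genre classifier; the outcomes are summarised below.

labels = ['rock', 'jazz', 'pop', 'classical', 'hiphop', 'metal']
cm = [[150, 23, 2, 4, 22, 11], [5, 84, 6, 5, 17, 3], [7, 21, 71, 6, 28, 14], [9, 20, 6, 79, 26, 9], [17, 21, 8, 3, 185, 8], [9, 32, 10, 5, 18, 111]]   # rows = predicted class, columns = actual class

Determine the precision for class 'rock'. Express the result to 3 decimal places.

precision = TP/(TP+FP).
rock: TP=150, FP=23+2+4+22+11=62 → 150/212 = 0.7075

0.708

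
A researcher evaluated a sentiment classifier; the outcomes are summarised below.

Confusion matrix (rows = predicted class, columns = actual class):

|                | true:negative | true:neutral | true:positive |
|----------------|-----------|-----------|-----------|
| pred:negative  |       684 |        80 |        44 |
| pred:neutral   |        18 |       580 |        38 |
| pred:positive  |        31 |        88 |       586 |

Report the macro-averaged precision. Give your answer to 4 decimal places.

0.8632

Per-class precision (TP/(TP+FP)):
  negative: TP=684, FP=80+44=124 → 684/808 = 0.84653
  neutral: TP=580, FP=18+38=56 → 580/636 = 0.91195
  positive: TP=586, FP=31+88=119 → 586/705 = 0.83121
Macro-precision = mean = (0.84653 + 0.91195 + 0.83121) / 3 = 0.8632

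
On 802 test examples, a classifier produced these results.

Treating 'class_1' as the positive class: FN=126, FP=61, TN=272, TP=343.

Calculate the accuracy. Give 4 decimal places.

Accuracy = (TP+TN)/N = (343+272)/802 = 0.7668

0.7668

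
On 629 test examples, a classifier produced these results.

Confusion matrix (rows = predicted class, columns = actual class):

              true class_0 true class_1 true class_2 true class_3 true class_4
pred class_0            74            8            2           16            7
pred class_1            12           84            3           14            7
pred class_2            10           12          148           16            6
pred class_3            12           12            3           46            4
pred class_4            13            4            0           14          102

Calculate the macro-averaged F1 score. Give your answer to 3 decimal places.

Per-class F1 score (2·TP/(2·TP+FP+FN)):
  class_0: TP=74, FP=8+2+16+7=33, FN=12+10+12+13=47 → 148/228 = 0.6491
  class_1: TP=84, FP=12+3+14+7=36, FN=8+12+12+4=36 → 168/240 = 0.7000
  class_2: TP=148, FP=10+12+16+6=44, FN=2+3+3+0=8 → 296/348 = 0.8506
  class_3: TP=46, FP=12+12+3+4=31, FN=16+14+16+14=60 → 92/183 = 0.5027
  class_4: TP=102, FP=13+4+0+14=31, FN=7+7+6+4=24 → 204/259 = 0.7876
Macro-F1 score = mean = (0.6491 + 0.7000 + 0.8506 + 0.5027 + 0.7876) / 5 = 0.698

0.698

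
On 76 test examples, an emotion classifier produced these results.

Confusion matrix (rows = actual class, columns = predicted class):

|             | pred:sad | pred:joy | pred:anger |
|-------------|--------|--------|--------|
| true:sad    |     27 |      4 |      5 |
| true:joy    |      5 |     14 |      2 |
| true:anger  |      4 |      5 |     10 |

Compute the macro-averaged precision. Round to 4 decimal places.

0.6490

Per-class precision (TP/(TP+FP)):
  sad: TP=27, FP=5+4=9 → 27/36 = 0.75000
  joy: TP=14, FP=4+5=9 → 14/23 = 0.60870
  anger: TP=10, FP=5+2=7 → 10/17 = 0.58824
Macro-precision = mean = (0.75000 + 0.60870 + 0.58824) / 3 = 0.6490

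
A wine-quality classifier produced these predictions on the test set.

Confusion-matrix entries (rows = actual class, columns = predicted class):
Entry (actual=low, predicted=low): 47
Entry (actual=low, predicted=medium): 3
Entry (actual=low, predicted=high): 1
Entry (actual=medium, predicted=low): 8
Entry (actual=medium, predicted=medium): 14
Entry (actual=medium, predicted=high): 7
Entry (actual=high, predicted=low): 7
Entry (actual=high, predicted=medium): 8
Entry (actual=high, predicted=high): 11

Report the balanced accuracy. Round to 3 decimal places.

0.609

Balanced accuracy = mean of per-class recall.
  low: recall = 47/51 = 0.9216
  medium: recall = 14/29 = 0.4828
  high: recall = 11/26 = 0.4231
Mean = (0.9216 + 0.4828 + 0.4231) / 3 = 0.609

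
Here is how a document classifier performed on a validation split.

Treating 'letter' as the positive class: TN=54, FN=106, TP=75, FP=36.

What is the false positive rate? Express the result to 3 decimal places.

FPR = FP/(FP+TN) = 36/(36+54) = 0.400

0.400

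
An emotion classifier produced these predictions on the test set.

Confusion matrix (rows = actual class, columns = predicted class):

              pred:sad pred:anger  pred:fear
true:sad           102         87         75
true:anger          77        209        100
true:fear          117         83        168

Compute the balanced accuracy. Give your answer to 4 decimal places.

0.4614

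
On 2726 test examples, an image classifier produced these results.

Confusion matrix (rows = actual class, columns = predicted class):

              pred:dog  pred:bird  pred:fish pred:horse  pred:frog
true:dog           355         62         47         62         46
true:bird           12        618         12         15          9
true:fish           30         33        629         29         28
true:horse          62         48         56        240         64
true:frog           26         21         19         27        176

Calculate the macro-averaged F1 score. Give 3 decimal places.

Per-class F1 score (2·TP/(2·TP+FP+FN)):
  dog: TP=355, FP=12+30+62+26=130, FN=62+47+62+46=217 → 710/1057 = 0.6717
  bird: TP=618, FP=62+33+48+21=164, FN=12+12+15+9=48 → 1236/1448 = 0.8536
  fish: TP=629, FP=47+12+56+19=134, FN=30+33+29+28=120 → 1258/1512 = 0.8320
  horse: TP=240, FP=62+15+29+27=133, FN=62+48+56+64=230 → 480/843 = 0.5694
  frog: TP=176, FP=46+9+28+64=147, FN=26+21+19+27=93 → 352/592 = 0.5946
Macro-F1 score = mean = (0.6717 + 0.8536 + 0.8320 + 0.5694 + 0.5946) / 5 = 0.704

0.704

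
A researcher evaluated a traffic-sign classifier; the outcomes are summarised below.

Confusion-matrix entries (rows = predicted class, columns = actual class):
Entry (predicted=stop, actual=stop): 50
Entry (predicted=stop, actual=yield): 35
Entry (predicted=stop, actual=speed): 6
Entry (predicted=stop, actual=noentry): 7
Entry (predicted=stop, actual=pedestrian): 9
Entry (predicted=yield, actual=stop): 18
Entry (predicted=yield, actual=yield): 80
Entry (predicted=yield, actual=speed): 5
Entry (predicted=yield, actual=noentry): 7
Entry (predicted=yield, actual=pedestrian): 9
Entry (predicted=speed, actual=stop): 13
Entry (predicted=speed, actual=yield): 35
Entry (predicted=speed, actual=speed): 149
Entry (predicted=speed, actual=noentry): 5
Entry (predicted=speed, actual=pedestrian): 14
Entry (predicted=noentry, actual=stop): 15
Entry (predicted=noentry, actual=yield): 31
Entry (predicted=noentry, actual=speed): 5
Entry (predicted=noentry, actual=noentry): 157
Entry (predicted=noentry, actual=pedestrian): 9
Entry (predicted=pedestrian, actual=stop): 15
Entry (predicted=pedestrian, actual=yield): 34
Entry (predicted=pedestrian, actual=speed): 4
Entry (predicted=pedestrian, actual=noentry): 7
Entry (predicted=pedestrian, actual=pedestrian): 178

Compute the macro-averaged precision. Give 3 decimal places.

Per-class precision (TP/(TP+FP)):
  stop: TP=50, FP=35+6+7+9=57 → 50/107 = 0.4673
  yield: TP=80, FP=18+5+7+9=39 → 80/119 = 0.6723
  speed: TP=149, FP=13+35+5+14=67 → 149/216 = 0.6898
  noentry: TP=157, FP=15+31+5+9=60 → 157/217 = 0.7235
  pedestrian: TP=178, FP=15+34+4+7=60 → 178/238 = 0.7479
Macro-precision = mean = (0.4673 + 0.6723 + 0.6898 + 0.7235 + 0.7479) / 5 = 0.660

0.660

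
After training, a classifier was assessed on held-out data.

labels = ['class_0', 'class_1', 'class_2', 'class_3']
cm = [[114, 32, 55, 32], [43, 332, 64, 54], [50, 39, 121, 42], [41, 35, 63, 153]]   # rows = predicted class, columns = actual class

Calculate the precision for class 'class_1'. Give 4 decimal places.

0.6734

Treat 'class_1' as positive and all other classes as negative.
precision = TP/(TP+FP).
class_1: TP=332, FP=43+64+54=161 → 332/493 = 0.67343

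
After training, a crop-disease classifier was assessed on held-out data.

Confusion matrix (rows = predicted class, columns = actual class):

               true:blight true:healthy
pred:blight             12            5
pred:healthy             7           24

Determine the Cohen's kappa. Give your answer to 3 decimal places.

0.468

Observed agreement pₒ = trace/N = 36/48 = 0.7500
Expected agreement pₑ = Σ (rowᵢ·colᵢ)/N² = (19·17 + 29·31)/48² = 0.5304
κ = (pₒ − pₑ)/(1 − pₑ) = (0.7500 − 0.5304)/(1 − 0.5304) = 0.468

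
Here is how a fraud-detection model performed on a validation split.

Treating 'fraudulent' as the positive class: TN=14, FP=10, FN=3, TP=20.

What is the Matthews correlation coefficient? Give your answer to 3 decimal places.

MCC = (TP·TN − FP·FN) / √((TP+FP)(TP+FN)(TN+FP)(TN+FN))
Numerator = 20·14 − 10·3 = 250
Denominator = √(30·23·24·17) = √281520 = 530.5846
MCC = 250 / 530.5846 = 0.471

0.471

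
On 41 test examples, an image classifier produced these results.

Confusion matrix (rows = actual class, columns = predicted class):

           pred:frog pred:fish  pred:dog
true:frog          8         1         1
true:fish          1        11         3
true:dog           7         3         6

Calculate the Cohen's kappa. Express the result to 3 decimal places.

Observed agreement pₒ = trace/N = 25/41 = 0.6098
Expected agreement pₑ = Σ (rowᵢ·colᵢ)/N² = (10·16 + 15·15 + 16·10)/41² = 0.3242
κ = (pₒ − pₑ)/(1 − pₑ) = (0.6098 − 0.3242)/(1 − 0.3242) = 0.423

0.423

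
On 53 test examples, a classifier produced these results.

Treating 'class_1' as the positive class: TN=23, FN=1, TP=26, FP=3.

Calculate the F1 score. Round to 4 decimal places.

0.9286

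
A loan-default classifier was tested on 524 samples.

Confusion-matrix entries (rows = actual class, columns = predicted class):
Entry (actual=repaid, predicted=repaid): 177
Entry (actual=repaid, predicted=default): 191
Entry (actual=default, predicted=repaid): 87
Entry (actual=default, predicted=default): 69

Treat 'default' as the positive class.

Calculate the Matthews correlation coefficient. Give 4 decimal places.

-0.0702

MCC = (TP·TN − FP·FN) / √((TP+FP)(TP+FN)(TN+FP)(TN+FN))
Numerator = 69·177 − 191·87 = -4404
Denominator = √(260·156·368·264) = √3940485120 = 62773.2835
MCC = -4404 / 62773.2835 = -0.0702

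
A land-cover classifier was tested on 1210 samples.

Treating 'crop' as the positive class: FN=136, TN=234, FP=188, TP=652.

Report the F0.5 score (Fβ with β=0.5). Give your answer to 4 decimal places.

Fβ = (1+β²)·TP / ((1+β²)·TP + β²·FN + FP), with β²=1/4
= 1.25·652 / (1.25·652 + 0.25·136 + 188) = 0.7859

0.7859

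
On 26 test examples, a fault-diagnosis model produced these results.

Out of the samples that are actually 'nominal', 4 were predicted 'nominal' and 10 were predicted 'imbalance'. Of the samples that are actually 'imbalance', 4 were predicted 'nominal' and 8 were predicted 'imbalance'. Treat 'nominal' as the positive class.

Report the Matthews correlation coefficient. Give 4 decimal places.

MCC = (TP·TN − FP·FN) / √((TP+FP)(TP+FN)(TN+FP)(TN+FN))
Numerator = 4·8 − 4·10 = -8
Denominator = √(8·14·12·18) = √24192 = 155.5378
MCC = -8 / 155.5378 = -0.0514

-0.0514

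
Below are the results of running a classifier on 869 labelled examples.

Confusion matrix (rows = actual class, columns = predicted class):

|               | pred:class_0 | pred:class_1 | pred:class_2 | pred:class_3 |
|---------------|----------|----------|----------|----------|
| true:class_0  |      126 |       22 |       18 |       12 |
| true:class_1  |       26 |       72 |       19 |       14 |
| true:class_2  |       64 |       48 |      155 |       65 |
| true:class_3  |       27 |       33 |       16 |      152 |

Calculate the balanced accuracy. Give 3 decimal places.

0.598

Balanced accuracy = mean of per-class recall.
  class_0: recall = 126/178 = 0.7079
  class_1: recall = 72/131 = 0.5496
  class_2: recall = 155/332 = 0.4669
  class_3: recall = 152/228 = 0.6667
Mean = (0.7079 + 0.5496 + 0.4669 + 0.6667) / 4 = 0.598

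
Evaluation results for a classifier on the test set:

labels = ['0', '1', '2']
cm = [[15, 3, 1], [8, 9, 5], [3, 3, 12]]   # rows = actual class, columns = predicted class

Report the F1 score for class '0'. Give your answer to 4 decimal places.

One-vs-rest for '0': TP = diagonal; FP = other classes predicted '0'; FN = '0' predicted as other.
F1 score = 2·TP/(2·TP+FP+FN).
0: TP=15, FP=8+3=11, FN=3+1=4 → 30/45 = 0.66667

0.6667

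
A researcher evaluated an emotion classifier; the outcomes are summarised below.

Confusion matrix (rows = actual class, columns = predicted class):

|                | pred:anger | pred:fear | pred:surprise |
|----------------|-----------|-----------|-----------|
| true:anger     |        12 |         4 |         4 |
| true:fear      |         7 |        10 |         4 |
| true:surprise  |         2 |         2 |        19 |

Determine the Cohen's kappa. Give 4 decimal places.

Observed agreement pₒ = trace/N = 41/64 = 0.64063
Expected agreement pₑ = Σ (rowᵢ·colᵢ)/N² = (20·21 + 21·16 + 23·27)/64² = 0.33618
κ = (pₒ − pₑ)/(1 − pₑ) = (0.64063 − 0.33618)/(1 − 0.33618) = 0.4586

0.4586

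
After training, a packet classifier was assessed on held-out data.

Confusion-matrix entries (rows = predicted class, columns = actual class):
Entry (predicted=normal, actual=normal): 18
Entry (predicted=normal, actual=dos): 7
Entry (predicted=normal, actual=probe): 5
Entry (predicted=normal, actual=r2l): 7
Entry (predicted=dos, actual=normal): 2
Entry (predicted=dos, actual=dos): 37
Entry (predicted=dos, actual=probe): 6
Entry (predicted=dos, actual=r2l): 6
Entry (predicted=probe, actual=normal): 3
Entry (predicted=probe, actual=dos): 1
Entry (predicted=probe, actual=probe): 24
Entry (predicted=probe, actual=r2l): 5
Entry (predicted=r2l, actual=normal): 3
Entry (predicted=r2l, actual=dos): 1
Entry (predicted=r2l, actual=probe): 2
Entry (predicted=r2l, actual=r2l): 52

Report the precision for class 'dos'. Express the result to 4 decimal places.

0.7255

precision = TP/(TP+FP).
dos: TP=37, FP=2+6+6=14 → 37/51 = 0.72549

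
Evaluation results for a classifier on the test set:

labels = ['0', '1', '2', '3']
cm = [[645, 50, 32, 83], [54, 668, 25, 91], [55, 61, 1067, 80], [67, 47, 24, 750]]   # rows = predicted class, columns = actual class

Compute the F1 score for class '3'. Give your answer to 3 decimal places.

0.793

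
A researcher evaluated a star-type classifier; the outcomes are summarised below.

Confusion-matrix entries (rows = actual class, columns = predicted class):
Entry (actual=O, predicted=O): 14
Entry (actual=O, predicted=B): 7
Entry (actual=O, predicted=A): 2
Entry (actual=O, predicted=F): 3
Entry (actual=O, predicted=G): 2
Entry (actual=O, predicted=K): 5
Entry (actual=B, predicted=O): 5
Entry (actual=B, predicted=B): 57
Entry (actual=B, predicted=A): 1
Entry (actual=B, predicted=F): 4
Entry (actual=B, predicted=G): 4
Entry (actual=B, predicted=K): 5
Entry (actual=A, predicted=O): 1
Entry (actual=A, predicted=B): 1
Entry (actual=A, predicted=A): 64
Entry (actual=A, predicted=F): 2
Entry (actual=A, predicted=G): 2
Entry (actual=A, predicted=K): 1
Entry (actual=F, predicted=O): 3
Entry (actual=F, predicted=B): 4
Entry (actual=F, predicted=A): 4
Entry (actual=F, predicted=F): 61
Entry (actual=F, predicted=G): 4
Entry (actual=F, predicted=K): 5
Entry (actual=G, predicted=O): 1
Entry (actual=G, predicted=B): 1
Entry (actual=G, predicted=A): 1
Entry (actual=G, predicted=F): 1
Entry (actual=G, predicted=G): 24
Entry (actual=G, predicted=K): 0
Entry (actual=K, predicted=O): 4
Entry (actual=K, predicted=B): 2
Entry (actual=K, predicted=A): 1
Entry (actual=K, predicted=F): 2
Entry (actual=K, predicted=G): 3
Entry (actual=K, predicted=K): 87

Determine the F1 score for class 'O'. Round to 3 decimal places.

Take TP from the diagonal, FP from the rest of the 'O' prediction marginal, FN from the rest of the 'O' actual marginal.
F1 score = 2·TP/(2·TP+FP+FN).
O: TP=14, FP=5+1+3+1+4=14, FN=7+2+3+2+5=19 → 28/61 = 0.4590

0.459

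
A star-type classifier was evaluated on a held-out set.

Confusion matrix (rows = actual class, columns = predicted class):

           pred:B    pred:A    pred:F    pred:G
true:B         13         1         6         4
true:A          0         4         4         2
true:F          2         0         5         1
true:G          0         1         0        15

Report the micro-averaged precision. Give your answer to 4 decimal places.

Micro-averaging pools counts across classes: ΣTP=37, ΣFP=21, ΣFN=21.
Micro-precision = TP/(TP+FP) on pooled counts = 0.6379 (equals overall accuracy in single-label multiclass).

0.6379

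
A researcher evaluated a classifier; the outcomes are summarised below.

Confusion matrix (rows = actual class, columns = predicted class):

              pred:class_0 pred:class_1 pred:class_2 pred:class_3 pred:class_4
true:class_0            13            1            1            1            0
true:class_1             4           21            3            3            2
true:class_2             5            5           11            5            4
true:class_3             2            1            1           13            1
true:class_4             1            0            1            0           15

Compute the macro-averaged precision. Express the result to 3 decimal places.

0.638

Per-class precision (TP/(TP+FP)):
  class_0: TP=13, FP=4+5+2+1=12 → 13/25 = 0.5200
  class_1: TP=21, FP=1+5+1+0=7 → 21/28 = 0.7500
  class_2: TP=11, FP=1+3+1+1=6 → 11/17 = 0.6471
  class_3: TP=13, FP=1+3+5+0=9 → 13/22 = 0.5909
  class_4: TP=15, FP=0+2+4+1=7 → 15/22 = 0.6818
Macro-precision = mean = (0.5200 + 0.7500 + 0.6471 + 0.5909 + 0.6818) / 5 = 0.638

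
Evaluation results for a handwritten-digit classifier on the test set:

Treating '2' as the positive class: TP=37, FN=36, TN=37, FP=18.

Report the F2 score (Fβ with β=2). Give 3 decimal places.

Fβ = (1+β²)·TP / ((1+β²)·TP + β²·FN + FP), with β²=4
= 5·37 / (5·37 + 4·36 + 18) = 0.533

0.533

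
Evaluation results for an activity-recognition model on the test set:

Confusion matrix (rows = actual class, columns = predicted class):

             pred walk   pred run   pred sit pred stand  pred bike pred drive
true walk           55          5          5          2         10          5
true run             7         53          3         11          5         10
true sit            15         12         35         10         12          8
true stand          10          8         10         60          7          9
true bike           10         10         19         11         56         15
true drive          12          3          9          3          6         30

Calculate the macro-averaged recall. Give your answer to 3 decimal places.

0.527

Per-class recall (TP/(TP+FN)):
  walk: TP=55, FN=5+5+2+10+5=27 → 55/82 = 0.6707
  run: TP=53, FN=7+3+11+5+10=36 → 53/89 = 0.5955
  sit: TP=35, FN=15+12+10+12+8=57 → 35/92 = 0.3804
  stand: TP=60, FN=10+8+10+7+9=44 → 60/104 = 0.5769
  bike: TP=56, FN=10+10+19+11+15=65 → 56/121 = 0.4628
  drive: TP=30, FN=12+3+9+3+6=33 → 30/63 = 0.4762
Macro-recall = mean = (0.6707 + 0.5955 + 0.3804 + 0.5769 + 0.4628 + 0.4762) / 6 = 0.527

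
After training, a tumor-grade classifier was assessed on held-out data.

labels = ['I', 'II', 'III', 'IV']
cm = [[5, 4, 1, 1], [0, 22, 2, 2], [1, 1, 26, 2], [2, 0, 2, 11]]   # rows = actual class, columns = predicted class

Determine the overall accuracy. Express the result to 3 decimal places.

0.780

Accuracy = trace / total = (5+22+26+11=64) / 82 = 64/82 = 0.780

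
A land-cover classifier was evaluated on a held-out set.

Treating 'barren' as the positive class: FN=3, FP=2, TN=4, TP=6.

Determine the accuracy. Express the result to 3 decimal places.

Accuracy = (TP+TN)/N = (6+4)/15 = 0.667

0.667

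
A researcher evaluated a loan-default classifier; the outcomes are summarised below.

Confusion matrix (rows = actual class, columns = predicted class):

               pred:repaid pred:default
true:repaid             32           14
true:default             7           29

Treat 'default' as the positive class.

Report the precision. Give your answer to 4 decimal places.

0.6744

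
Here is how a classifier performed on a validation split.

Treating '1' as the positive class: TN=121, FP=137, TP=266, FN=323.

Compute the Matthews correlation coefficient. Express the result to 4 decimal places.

-0.0732

MCC = (TP·TN − FP·FN) / √((TP+FP)(TP+FN)(TN+FP)(TN+FN))
Numerator = 266·121 − 137·323 = -12065
Denominator = √(403·589·258·444) = √27190864584 = 164896.5269
MCC = -12065 / 164896.5269 = -0.0732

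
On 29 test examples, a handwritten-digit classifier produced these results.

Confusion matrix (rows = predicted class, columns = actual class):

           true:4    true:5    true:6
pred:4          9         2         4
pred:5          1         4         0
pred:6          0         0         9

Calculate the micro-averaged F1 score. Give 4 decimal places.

0.7586

Micro-averaging pools counts across classes: ΣTP=22, ΣFP=7, ΣFN=7.
Micro-F1 score = 2·TP/(2·TP+FP+FN) on pooled counts = 0.7586 (equals overall accuracy in single-label multiclass).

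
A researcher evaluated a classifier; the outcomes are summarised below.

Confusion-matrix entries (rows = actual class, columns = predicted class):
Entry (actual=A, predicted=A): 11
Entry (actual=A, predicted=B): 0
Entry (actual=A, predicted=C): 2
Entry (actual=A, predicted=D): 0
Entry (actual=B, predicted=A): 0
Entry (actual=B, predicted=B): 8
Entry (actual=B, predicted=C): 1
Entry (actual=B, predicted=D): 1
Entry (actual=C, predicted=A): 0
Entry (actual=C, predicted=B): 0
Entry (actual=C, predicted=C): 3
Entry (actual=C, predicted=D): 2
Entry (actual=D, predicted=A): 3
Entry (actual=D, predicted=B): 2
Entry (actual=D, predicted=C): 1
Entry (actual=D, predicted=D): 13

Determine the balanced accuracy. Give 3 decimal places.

Balanced accuracy = mean of per-class recall.
  A: recall = 11/13 = 0.8462
  B: recall = 8/10 = 0.8000
  C: recall = 3/5 = 0.6000
  D: recall = 13/19 = 0.6842
Mean = (0.8462 + 0.8000 + 0.6000 + 0.6842) / 4 = 0.733

0.733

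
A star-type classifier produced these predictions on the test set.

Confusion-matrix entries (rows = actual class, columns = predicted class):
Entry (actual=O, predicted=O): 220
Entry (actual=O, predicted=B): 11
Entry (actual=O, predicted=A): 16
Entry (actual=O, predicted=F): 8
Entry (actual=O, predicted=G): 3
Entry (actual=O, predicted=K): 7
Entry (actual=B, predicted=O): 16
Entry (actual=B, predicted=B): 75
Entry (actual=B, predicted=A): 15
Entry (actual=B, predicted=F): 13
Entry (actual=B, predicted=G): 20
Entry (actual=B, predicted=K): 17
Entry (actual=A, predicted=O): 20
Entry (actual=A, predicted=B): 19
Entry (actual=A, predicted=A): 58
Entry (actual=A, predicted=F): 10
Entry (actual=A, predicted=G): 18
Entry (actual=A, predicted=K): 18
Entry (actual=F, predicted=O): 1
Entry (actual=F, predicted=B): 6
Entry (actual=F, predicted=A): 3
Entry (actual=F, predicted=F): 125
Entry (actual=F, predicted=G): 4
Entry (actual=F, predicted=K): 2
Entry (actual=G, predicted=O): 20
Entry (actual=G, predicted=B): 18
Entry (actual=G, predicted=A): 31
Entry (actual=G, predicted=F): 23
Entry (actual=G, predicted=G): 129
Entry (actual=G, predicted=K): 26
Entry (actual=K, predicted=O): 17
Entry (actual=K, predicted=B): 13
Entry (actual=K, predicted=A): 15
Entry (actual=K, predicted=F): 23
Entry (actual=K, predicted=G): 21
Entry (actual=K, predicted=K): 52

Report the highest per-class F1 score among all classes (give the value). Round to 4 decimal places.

0.7871

Per-class F1 score (2·TP/(2·TP+FP+FN)):
  O: TP=220, FP=16+20+1+20+17=74, FN=11+16+8+3+7=45 → 440/559 = 0.78712
  B: TP=75, FP=11+19+6+18+13=67, FN=16+15+13+20+17=81 → 150/298 = 0.50336
  A: TP=58, FP=16+15+3+31+15=80, FN=20+19+10+18+18=85 → 116/281 = 0.41281
  F: TP=125, FP=8+13+10+23+23=77, FN=1+6+3+4+2=16 → 250/343 = 0.72886
  G: TP=129, FP=3+20+18+4+21=66, FN=20+18+31+23+26=118 → 258/442 = 0.58371
  K: TP=52, FP=7+17+18+2+26=70, FN=17+13+15+23+21=89 → 104/263 = 0.39544
Highest is class 'O' with F1 score = 0.7871.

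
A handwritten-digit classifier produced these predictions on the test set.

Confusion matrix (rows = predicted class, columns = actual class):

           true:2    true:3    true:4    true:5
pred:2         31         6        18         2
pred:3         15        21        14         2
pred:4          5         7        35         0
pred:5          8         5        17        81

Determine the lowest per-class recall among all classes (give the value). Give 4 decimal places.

0.4167

Per-class recall (TP/(TP+FN)):
  2: TP=31, FN=15+5+8=28 → 31/59 = 0.52542
  3: TP=21, FN=6+7+5=18 → 21/39 = 0.53846
  4: TP=35, FN=18+14+17=49 → 35/84 = 0.41667
  5: TP=81, FN=2+2+0=4 → 81/85 = 0.95294
Lowest is class '4' with recall = 0.4167.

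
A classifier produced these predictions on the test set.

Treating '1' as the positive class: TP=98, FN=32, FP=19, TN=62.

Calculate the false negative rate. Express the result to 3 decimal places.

0.246

FNR = FN/(FN+TP) = 32/(32+98) = 0.246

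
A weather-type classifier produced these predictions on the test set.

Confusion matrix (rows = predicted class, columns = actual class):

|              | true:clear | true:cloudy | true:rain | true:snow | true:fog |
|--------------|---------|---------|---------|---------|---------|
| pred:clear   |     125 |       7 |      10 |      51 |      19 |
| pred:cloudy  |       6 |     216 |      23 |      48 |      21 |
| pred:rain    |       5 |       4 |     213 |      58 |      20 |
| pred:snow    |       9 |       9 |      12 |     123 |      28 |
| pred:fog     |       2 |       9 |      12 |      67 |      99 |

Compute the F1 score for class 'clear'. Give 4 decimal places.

Treat 'clear' as positive and all other classes as negative.
F1 score = 2·TP/(2·TP+FP+FN).
clear: TP=125, FP=7+10+51+19=87, FN=6+5+9+2=22 → 250/359 = 0.69638

0.6964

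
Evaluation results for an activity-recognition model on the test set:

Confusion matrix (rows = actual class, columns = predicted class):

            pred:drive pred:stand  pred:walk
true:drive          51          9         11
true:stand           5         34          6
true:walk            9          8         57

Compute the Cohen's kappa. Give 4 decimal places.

0.6154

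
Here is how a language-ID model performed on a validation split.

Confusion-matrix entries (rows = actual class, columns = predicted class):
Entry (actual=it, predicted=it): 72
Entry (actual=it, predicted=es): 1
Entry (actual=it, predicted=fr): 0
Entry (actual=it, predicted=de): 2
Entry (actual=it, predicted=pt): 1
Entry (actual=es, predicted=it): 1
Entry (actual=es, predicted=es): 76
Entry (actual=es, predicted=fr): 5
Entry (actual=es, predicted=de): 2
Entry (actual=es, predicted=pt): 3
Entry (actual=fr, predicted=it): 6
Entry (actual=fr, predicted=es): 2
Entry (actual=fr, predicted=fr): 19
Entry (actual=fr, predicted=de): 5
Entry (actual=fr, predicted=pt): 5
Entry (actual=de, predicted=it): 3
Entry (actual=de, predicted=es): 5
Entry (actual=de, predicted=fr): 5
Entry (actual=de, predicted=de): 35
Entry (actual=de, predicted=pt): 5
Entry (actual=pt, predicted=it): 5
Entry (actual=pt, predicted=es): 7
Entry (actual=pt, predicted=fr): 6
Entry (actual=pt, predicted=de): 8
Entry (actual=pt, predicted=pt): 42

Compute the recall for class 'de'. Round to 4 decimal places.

One-vs-rest for 'de': TP = diagonal; FP = other classes predicted 'de'; FN = 'de' predicted as other.
recall = TP/(TP+FN).
de: TP=35, FN=3+5+5+5=18 → 35/53 = 0.66038

0.6604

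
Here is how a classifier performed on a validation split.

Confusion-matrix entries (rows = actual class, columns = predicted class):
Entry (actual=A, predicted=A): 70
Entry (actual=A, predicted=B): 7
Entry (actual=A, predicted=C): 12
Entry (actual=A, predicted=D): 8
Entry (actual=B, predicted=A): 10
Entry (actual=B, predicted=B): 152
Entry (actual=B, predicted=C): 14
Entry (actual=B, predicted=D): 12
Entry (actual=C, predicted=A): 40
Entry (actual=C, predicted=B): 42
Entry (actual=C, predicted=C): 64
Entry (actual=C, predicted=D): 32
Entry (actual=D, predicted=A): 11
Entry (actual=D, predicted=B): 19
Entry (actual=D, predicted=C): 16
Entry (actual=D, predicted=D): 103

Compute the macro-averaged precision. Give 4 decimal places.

Per-class precision (TP/(TP+FP)):
  A: TP=70, FP=10+40+11=61 → 70/131 = 0.53435
  B: TP=152, FP=7+42+19=68 → 152/220 = 0.69091
  C: TP=64, FP=12+14+16=42 → 64/106 = 0.60377
  D: TP=103, FP=8+12+32=52 → 103/155 = 0.66452
Macro-precision = mean = (0.53435 + 0.69091 + 0.60377 + 0.66452) / 4 = 0.6234

0.6234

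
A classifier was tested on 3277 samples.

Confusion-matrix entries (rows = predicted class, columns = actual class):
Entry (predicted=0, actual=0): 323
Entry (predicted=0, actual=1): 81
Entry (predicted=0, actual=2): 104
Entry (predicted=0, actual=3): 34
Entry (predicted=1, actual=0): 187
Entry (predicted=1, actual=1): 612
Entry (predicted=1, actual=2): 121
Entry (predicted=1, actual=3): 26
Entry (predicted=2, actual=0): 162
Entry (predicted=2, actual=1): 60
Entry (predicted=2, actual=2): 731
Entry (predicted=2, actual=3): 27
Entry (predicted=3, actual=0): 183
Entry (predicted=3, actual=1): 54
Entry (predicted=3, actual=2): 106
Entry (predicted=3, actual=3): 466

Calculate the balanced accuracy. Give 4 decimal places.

Balanced accuracy = mean of per-class recall.
  0: recall = 323/855 = 0.37778
  1: recall = 612/807 = 0.75836
  2: recall = 731/1062 = 0.68832
  3: recall = 466/553 = 0.84268
Mean = (0.37778 + 0.75836 + 0.68832 + 0.84268) / 4 = 0.6668

0.6668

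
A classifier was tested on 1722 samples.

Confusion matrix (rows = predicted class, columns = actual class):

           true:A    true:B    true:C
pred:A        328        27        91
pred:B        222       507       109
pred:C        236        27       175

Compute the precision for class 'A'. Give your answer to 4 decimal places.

0.7354

Take TP from the diagonal, FP from the rest of the 'A' prediction marginal, FN from the rest of the 'A' actual marginal.
precision = TP/(TP+FP).
A: TP=328, FP=27+91=118 → 328/446 = 0.73543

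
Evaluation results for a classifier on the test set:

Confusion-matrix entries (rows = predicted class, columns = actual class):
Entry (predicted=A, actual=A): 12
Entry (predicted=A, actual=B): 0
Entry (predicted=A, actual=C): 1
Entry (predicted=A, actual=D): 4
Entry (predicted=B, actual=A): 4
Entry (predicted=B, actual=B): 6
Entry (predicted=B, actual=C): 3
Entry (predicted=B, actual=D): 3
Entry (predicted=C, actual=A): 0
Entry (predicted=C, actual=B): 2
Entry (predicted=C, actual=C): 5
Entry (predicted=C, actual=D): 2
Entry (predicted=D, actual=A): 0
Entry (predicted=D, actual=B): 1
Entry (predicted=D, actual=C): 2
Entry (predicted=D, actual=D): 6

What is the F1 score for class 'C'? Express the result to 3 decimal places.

Take TP from the diagonal, FP from the rest of the 'C' prediction marginal, FN from the rest of the 'C' actual marginal.
F1 score = 2·TP/(2·TP+FP+FN).
C: TP=5, FP=0+2+2=4, FN=1+3+2=6 → 10/20 = 0.5000

0.500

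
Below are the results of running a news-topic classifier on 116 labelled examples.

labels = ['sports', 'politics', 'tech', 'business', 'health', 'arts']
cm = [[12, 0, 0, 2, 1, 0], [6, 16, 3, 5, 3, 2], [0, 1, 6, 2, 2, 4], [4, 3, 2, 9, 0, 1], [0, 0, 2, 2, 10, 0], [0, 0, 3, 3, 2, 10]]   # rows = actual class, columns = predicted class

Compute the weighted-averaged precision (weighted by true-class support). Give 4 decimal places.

Per-class precision (TP/(TP+FP)):
  sports: TP=12, FP=6+0+4+0+0=10 → 12/22 = 0.54545
  politics: TP=16, FP=0+1+3+0+0=4 → 16/20 = 0.80000
  tech: TP=6, FP=0+3+2+2+3=10 → 6/16 = 0.37500
  business: TP=9, FP=2+5+2+2+3=14 → 9/23 = 0.39130
  health: TP=10, FP=1+3+2+0+2=8 → 10/18 = 0.55556
  arts: TP=10, FP=0+2+4+1+0=7 → 10/17 = 0.58824
Weighted-precision = Σ (supportᵢ/N)·precisionᵢ with N=116: (15/116)·0.54545 + (35/116)·0.80000 + (15/116)·0.37500 + (19/116)·0.39130 + (14/116)·0.55556 + (18/116)·0.58824 = 0.5828

0.5828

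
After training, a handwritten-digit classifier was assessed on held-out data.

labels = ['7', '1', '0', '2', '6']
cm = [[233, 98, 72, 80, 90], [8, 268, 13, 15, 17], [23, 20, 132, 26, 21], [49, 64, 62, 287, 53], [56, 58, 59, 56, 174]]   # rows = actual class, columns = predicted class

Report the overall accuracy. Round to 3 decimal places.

Accuracy = trace / total = (233+268+132+287+174=1094) / 2034 = 1094/2034 = 0.538

0.538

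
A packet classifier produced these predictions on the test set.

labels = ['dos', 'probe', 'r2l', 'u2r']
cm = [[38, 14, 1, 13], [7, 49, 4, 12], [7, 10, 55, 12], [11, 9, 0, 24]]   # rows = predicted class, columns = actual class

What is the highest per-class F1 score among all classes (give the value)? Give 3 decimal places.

0.764

Per-class F1 score (2·TP/(2·TP+FP+FN)):
  dos: TP=38, FP=14+1+13=28, FN=7+7+11=25 → 76/129 = 0.5891
  probe: TP=49, FP=7+4+12=23, FN=14+10+9=33 → 98/154 = 0.6364
  r2l: TP=55, FP=7+10+12=29, FN=1+4+0=5 → 110/144 = 0.7639
  u2r: TP=24, FP=11+9+0=20, FN=13+12+12=37 → 48/105 = 0.4571
Highest is class 'r2l' with F1 score = 0.764.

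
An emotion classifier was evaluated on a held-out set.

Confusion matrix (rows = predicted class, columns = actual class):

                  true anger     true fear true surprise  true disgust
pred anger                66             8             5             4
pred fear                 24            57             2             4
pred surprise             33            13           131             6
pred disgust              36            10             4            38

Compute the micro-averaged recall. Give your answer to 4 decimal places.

Micro-averaging pools counts across classes: ΣTP=292, ΣFP=149, ΣFN=149.
Micro-recall = TP/(TP+FN) on pooled counts = 0.6621 (equals overall accuracy in single-label multiclass).

0.6621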